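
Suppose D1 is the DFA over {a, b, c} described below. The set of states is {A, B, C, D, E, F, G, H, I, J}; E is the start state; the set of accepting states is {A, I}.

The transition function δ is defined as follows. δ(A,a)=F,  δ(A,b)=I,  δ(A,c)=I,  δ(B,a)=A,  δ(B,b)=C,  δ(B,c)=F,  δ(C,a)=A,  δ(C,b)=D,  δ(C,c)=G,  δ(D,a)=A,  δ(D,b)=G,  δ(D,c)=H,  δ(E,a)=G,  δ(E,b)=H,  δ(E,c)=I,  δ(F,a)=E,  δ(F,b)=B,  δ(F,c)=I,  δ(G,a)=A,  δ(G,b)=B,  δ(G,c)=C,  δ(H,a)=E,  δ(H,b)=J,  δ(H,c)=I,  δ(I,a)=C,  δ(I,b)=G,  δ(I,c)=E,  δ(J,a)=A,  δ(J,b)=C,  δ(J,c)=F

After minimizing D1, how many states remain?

6

P0 = {A,I} | {B,C,D,E,F,G,H,J}.
Split {A,I} by δ(·,b) → {A} and {I}.
Refine {B,C,D,E,F,G,H,J} on symbol a: members go to different blocks, giving {B,C,D,G,J} and {E,F,H}.
On input c, block {B,C,D,G,J} splits into {B,D,J} and {C,G}.
Split {E,F,H} by δ(·,a) → {F,H} and {E}.
The partition is now stable with 6 blocks: {A} | {B,D,J} | {I} | {F,H} | {C,G} | {E}.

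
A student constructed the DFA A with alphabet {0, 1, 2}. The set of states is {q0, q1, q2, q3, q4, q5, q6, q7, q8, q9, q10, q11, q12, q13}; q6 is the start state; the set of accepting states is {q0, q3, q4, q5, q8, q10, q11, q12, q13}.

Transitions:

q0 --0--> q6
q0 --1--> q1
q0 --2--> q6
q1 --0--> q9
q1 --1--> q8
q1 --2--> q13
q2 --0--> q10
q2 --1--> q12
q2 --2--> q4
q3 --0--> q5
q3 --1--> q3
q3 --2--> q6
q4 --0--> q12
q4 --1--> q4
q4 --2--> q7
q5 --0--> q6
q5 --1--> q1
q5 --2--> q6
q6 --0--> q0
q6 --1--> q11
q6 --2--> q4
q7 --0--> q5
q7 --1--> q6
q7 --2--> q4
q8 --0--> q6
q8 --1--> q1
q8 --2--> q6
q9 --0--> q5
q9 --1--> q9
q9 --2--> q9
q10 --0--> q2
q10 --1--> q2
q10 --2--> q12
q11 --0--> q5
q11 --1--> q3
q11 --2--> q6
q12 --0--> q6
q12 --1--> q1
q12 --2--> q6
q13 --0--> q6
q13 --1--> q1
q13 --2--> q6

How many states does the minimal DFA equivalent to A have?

7

Reachable states from the start: {q0,q1,q3,q4,q5,q6,q7,q8,q9,q11,q12,q13}. Unreachable: {q2,q10} — drop them.
Initial partition by acceptance: {q0,q3,q4,q5,q8,q11,q12,q13} | {q1,q6,q7,q9}.
Split {q0,q3,q4,q5,q8,q11,q12,q13} by δ(·,0) → {q0,q5,q8,q12,q13} and {q3,q4,q11}.
On input 0, block {q1,q6,q7,q9} splits into {q6,q7,q9} and {q1}.
Refine {q6,q7,q9} on symbol 1: members go to different blocks, giving {q7,q9} and {q6}.
Refine {q7,q9} on symbol 1: members go to different blocks, giving {q7} and {q9}.
Refine {q3,q4,q11} on symbol 2: members go to different blocks, giving {q3,q11} and {q4}.
No further refinement is possible. Final partition (7 blocks): {q0,q5,q8,q12,q13} | {q7} | {q3,q11} | {q1} | {q6} | {q9} | {q4}.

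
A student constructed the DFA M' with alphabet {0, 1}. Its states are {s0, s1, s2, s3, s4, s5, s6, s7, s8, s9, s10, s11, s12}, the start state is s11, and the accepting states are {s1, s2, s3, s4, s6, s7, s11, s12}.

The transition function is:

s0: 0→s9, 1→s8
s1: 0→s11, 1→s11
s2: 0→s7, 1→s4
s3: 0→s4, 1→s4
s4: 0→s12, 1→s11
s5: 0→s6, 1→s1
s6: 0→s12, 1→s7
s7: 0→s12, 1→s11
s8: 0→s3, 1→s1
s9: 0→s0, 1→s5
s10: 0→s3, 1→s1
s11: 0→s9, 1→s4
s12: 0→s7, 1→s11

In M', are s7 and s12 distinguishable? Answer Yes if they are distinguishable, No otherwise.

No

First remove the unreachable states {s2,s10}; 11 states remain.
Initial partition by acceptance: {s1,s3,s4,s6,s7,s11,s12} | {s0,s5,s8,s9}.
Refine {s1,s3,s4,s6,s7,s11,s12} on symbol 0: members go to different blocks, giving {s1,s3,s4,s6,s7,s12} and {s11}.
On input 0, block {s1,s3,s4,s6,s7,s12} splits into {s3,s4,s6,s7,s12} and {s1}.
On input 1, block {s3,s4,s6,s7,s12} splits into {s4,s7,s12} and {s3,s6}.
Split {s0,s5,s8,s9} by δ(·,0) → {s0,s9} and {s5,s8}.
No further refinement is possible. Final partition (6 blocks): {s4,s7,s12} | {s0,s9} | {s11} | {s1} | {s3,s6} | {s5,s8}.
s7 and s12 lie in the same block of the stable partition, so they are equivalent — no string distinguishes them.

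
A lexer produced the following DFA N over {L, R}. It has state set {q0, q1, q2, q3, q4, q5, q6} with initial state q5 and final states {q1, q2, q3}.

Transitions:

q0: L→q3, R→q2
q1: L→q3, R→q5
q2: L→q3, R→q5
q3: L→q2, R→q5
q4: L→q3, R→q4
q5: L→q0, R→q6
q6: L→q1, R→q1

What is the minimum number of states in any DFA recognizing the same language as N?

Reachable states from the start: {q0,q1,q2,q3,q5,q6}. Unreachable: {q4} — drop them.
Start with accepting vs non-accepting: {q1,q2,q3} | {q0,q5,q6}.
Refine {q0,q5,q6} on symbol L: members go to different blocks, giving {q0,q6} and {q5}.
The partition is now stable with 3 blocks: {q1,q2,q3} | {q0,q6} | {q5}.

3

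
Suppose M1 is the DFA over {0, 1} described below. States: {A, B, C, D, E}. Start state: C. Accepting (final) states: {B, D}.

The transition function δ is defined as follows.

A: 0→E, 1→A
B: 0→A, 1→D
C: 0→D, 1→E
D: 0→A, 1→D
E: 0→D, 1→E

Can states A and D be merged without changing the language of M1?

No

States {B} cannot be reached from the start state, so discard them.
Start with accepting vs non-accepting: {D} | {A,C,E}.
On input 0, block {A,C,E} splits into {C,E} and {A}.
The partition is now stable with 3 blocks: {D} | {C,E} | {A}.
A and D end up in different blocks, so they are distinguishable. For instance, the string 'ε' is accepted from only D.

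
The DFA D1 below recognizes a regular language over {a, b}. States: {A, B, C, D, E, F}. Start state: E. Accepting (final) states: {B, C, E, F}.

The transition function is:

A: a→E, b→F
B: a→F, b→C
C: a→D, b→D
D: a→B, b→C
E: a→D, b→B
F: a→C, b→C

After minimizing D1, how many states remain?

First remove the unreachable states {A}; 5 states remain.
Initial partition by acceptance: {B,C,E,F} | {D}.
On input a, block {B,C,E,F} splits into {B,F} and {C,E}.
Refine {B,F} on symbol a: members go to different blocks, giving {B} and {F}.
On input b, block {C,E} splits into {C} and {E}.
The partition is now stable with 5 blocks: {B} | {D} | {C} | {F} | {E}.

5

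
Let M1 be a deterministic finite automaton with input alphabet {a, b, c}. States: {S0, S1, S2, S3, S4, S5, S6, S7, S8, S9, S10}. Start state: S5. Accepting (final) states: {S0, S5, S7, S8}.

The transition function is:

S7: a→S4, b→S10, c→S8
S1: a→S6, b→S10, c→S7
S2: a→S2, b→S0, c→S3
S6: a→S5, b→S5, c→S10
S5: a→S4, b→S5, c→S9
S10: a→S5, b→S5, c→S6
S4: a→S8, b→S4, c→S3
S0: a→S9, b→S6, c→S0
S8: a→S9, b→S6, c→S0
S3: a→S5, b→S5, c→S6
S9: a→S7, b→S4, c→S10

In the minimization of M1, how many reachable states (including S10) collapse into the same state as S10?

States {S1,S2} cannot be reached from the start state, so discard them.
Initial partition by acceptance: {S0,S5,S7,S8} | {S3,S4,S6,S9,S10}.
On input b, block {S0,S5,S7,S8} splits into {S0,S7,S8} and {S5}.
Refine {S3,S4,S6,S9,S10} on symbol a: members go to different blocks, giving {S3,S6,S10} and {S4,S9}.
No further refinement is possible. Final partition (4 blocks): {S0,S7,S8} | {S3,S6,S10} | {S5} | {S4,S9}.
The equivalence class containing S10 is {S3,S6,S10}, of size 3.

3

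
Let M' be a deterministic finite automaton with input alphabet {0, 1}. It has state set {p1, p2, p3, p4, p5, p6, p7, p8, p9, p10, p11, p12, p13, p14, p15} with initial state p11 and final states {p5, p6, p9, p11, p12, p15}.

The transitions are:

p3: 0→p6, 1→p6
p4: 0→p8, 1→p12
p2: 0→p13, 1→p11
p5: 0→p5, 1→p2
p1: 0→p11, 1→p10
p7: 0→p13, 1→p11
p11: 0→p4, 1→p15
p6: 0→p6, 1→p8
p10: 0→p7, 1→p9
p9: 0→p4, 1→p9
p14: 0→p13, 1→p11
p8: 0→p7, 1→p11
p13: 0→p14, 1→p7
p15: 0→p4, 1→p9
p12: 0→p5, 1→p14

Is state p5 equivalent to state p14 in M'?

First remove the unreachable states {p1,p3,p6,p10}; 11 states remain.
Start with accepting vs non-accepting: {p5,p9,p11,p12,p15} | {p2,p4,p7,p8,p13,p14}.
Refine {p5,p9,p11,p12,p15} on symbol 0: members go to different blocks, giving {p9,p11,p15} and {p5,p12}.
On input 1, block {p2,p4,p7,p8,p13,p14} splits into {p2,p7,p8,p14} and {p4} and {p13}.
Refine {p2,p7,p8,p14} on symbol 0: members go to different blocks, giving {p2,p7,p14} and {p8}.
The partition is now stable with 6 blocks: {p9,p11,p15} | {p2,p7,p14} | {p5,p12} | {p4} | {p13} | {p8}.
p5 and p14 end up in different blocks, so they are distinguishable. For instance, the string 'ε' is accepted from only p5.

No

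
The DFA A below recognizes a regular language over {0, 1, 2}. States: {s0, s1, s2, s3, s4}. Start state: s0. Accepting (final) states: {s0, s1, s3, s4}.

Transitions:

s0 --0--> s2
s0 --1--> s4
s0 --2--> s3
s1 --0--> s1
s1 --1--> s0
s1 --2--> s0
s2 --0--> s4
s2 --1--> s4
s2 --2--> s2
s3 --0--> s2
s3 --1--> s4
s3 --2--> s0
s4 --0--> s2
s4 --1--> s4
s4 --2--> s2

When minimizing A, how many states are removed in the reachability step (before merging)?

BFS from s0 reaches {s0, s2, s3, s4}; the 1 state(s) s1 are never visited.

1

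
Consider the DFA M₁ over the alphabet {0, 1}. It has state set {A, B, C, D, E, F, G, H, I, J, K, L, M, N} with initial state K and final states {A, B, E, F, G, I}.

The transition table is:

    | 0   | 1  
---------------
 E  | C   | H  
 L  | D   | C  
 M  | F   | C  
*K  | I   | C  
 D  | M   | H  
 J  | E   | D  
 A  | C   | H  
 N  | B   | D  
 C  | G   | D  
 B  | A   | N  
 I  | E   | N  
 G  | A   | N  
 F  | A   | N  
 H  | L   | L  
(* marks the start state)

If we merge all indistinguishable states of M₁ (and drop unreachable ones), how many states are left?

First remove the unreachable states {J}; 13 states remain.
P0 = {A,B,E,F,G,I} | {C,D,H,K,L,M,N}.
Split {A,B,E,F,G,I} by δ(·,0) → {B,F,G,I} and {A,E}.
Refine {C,D,H,K,L,M,N} on symbol 0: members go to different blocks, giving {C,K,M,N} and {D,H,L}.
On input 1, block {C,K,M,N} splits into {C,N} and {K,M}.
Refine {D,H,L} on symbol 0: members go to different blocks, giving {H,L} and {D}.
Split {H,L} by δ(·,0) → {H} and {L}.
No further refinement is possible. Final partition (7 blocks): {B,F,G,I} | {C,N} | {A,E} | {H} | {K,M} | {D} | {L}.

7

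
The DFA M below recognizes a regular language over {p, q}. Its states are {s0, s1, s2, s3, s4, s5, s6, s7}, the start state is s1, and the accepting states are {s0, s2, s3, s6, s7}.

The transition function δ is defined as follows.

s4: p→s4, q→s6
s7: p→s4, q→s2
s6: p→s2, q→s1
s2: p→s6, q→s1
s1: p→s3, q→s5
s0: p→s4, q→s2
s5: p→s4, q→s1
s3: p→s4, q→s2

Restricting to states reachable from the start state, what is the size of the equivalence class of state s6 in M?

2

Reachable states from the start: {s1,s2,s3,s4,s5,s6}. Unreachable: {s0,s7} — drop them.
Initial partition by acceptance: {s2,s3,s6} | {s1,s4,s5}.
Refine {s2,s3,s6} on symbol p: members go to different blocks, giving {s2,s6} and {s3}.
Split {s1,s4,s5} by δ(·,p) → {s4,s5} and {s1}.
On input q, block {s4,s5} splits into {s4} and {s5}.
The partition is now stable with 5 blocks: {s2,s6} | {s4} | {s3} | {s1} | {s5}.
The equivalence class containing s6 is {s2,s6}, of size 2.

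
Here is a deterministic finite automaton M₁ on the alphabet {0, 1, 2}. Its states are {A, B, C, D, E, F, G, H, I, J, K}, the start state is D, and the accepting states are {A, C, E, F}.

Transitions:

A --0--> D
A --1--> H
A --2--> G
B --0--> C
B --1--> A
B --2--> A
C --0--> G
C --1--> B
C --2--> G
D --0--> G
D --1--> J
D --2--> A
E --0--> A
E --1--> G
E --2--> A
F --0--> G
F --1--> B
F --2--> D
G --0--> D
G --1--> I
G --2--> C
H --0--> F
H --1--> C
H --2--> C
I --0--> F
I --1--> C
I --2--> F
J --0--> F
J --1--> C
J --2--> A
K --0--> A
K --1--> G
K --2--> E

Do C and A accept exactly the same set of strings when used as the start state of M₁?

Yes

States {E,K} cannot be reached from the start state, so discard them.
P0 = {A,C,F} | {B,D,G,H,I,J}.
On input 0, block {B,D,G,H,I,J} splits into {B,H,I,J} and {D,G}.
No further refinement is possible. Final partition (3 blocks): {A,C,F} | {B,H,I,J} | {D,G}.
C and A lie in the same block of the stable partition, so they are equivalent — no string distinguishes them.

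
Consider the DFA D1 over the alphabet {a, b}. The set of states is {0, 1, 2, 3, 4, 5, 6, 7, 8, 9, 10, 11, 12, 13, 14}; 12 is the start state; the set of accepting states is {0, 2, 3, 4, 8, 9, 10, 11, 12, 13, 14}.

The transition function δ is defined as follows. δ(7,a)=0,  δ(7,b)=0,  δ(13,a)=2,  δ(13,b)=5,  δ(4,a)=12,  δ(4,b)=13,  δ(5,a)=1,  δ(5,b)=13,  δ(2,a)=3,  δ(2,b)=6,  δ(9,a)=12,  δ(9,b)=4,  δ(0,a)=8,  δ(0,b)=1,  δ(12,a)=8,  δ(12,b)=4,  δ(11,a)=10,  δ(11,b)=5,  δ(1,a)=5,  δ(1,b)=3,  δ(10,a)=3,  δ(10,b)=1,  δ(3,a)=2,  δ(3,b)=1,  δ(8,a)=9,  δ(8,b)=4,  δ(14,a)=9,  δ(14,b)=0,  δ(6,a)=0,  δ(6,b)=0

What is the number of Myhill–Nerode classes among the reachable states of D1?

Reachable states from the start: {0,1,2,3,4,5,6,8,9,12,13}. Unreachable: {7,10,11,14} — drop them.
Initial partition by acceptance: {0,2,3,4,8,9,12,13} | {1,5,6}.
Split {0,2,3,4,8,9,12,13} by δ(·,b) → {0,2,3,13} and {4,8,9,12}.
On input a, block {0,2,3,13} splits into {2,3,13} and {0}.
Refine {1,5,6} on symbol a: members go to different blocks, giving {1,5} and {6}.
On input b, block {2,3,13} splits into {3,13} and {2}.
On input b, block {4,8,9,12} splits into {8,9,12} and {4}.
Stable partition: {3,13} | {1,5} | {8,9,12} | {0} | {6} | {2} | {4} — 7 equivalence classes.

7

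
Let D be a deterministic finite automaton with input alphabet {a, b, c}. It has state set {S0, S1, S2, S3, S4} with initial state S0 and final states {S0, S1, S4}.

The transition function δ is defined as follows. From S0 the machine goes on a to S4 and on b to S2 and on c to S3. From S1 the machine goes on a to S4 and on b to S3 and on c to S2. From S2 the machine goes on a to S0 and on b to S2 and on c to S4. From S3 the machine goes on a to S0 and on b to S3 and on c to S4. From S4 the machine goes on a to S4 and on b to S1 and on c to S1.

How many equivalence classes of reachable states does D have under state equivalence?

Start with accepting vs non-accepting: {S0,S1,S4} | {S2,S3}.
On input b, block {S0,S1,S4} splits into {S0,S1} and {S4}.
Stable partition: {S0,S1} | {S2,S3} | {S4} — 3 equivalence classes.

3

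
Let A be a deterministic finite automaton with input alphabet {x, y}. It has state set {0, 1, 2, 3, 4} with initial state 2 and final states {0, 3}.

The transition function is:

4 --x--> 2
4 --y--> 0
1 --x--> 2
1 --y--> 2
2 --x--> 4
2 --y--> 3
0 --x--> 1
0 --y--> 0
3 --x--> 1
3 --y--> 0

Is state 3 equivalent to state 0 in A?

Yes

All states are reachable from the start state.
Start with accepting vs non-accepting: {0,3} | {1,2,4}.
Split {1,2,4} by δ(·,y) → {2,4} and {1}.
Stable partition: {0,3} | {2,4} | {1} — 3 equivalence classes.
3 and 0 lie in the same block of the stable partition, so they are equivalent — no string distinguishes them.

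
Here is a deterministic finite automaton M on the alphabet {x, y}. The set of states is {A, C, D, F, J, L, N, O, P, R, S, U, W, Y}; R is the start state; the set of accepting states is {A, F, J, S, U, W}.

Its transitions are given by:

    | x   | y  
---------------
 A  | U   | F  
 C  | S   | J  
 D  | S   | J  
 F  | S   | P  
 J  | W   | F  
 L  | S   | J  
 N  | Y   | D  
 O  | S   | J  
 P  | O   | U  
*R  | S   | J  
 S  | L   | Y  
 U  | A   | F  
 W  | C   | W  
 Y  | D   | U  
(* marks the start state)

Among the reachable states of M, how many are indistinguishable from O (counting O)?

5

Reachable states from the start: {A,C,D,F,J,L,O,P,R,S,U,W,Y}. Unreachable: {N} — drop them.
Initial partition by acceptance: {A,F,J,S,U,W} | {C,D,L,O,P,R,Y}.
On input x, block {A,F,J,S,U,W} splits into {A,F,J,U} and {S,W}.
Refine {A,F,J,U} on symbol x: members go to different blocks, giving {F,J} and {A,U}.
On input y, block {F,J} splits into {J} and {F}.
Refine {C,D,L,O,P,R,Y} on symbol x: members go to different blocks, giving {C,D,L,O,R} and {P,Y}.
Refine {S,W} on symbol y: members go to different blocks, giving {W} and {S}.
The partition is now stable with 7 blocks: {J} | {C,D,L,O,R} | {W} | {A,U} | {F} | {P,Y} | {S}.
State O belongs to the block {C,D,L,O,R}, which has 5 states.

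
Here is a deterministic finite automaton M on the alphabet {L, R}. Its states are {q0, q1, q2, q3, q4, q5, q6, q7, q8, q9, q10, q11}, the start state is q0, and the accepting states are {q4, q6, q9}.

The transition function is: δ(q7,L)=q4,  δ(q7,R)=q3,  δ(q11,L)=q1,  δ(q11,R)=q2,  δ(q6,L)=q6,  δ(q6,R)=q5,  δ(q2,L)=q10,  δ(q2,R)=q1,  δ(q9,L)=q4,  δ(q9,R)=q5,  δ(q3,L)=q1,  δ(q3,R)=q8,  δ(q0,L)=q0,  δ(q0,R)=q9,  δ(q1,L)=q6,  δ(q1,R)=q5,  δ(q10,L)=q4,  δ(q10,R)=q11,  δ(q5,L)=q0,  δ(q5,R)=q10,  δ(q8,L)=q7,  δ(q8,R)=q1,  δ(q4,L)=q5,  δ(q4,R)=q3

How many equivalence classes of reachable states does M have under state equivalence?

Every state is reachable, so we keep all 12.
P0 = {q4,q6,q9} | {q0,q1,q2,q3,q5,q7,q8,q10,q11}.
Split {q4,q6,q9} by δ(·,L) → {q6,q9} and {q4}.
On input L, block {q6,q9} splits into {q6} and {q9}.
Refine {q0,q1,q2,q3,q5,q7,q8,q10,q11} on symbol L: members go to different blocks, giving {q0,q2,q3,q5,q8,q11} and {q7,q10} and {q1}.
On input L, block {q0,q2,q3,q5,q8,q11} splits into {q0,q5} and {q2,q8} and {q3,q11}.
On input R, block {q0,q5} splits into {q0} and {q5}.
Stable partition: {q6} | {q0} | {q4} | {q9} | {q7,q10} | {q1} | {q2,q8} | {q3,q11} | {q5} — 9 equivalence classes.

9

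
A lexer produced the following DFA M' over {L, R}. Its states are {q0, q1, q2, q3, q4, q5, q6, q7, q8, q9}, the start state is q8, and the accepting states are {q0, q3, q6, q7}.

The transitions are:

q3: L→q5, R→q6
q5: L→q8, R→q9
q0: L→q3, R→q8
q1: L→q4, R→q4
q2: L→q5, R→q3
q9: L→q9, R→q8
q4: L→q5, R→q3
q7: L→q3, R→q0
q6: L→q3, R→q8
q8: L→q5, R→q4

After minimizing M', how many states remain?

First remove the unreachable states {q0,q1,q2,q7}; 6 states remain.
Initial partition by acceptance: {q3,q6} | {q4,q5,q8,q9}.
On input L, block {q3,q6} splits into {q3} and {q6}.
On input R, block {q4,q5,q8,q9} splits into {q5,q8,q9} and {q4}.
Refine {q5,q8,q9} on symbol R: members go to different blocks, giving {q5,q9} and {q8}.
Split {q5,q9} by δ(·,L) → {q5} and {q9}.
No further refinement is possible. Final partition (6 blocks): {q3} | {q5} | {q6} | {q4} | {q8} | {q9}.

6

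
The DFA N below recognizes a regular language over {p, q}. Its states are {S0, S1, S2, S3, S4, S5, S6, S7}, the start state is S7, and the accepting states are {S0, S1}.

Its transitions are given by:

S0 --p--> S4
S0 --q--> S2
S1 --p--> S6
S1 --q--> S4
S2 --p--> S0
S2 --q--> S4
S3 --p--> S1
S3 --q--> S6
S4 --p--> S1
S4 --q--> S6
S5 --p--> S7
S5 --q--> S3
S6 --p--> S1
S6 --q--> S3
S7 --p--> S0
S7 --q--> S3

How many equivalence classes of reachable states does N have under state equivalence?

Reachable states from the start: {S0,S1,S2,S3,S4,S6,S7}. Unreachable: {S5} — drop them.
Start with accepting vs non-accepting: {S0,S1} | {S2,S3,S4,S6,S7}.
Stable partition: {S0,S1} | {S2,S3,S4,S6,S7} — 2 equivalence classes.

2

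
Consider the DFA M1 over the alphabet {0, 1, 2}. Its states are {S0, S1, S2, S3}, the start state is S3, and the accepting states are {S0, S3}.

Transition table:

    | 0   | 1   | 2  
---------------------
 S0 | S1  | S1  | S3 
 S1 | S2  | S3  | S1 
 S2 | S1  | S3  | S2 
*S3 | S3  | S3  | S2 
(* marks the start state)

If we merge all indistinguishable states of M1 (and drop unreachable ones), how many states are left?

2

States {S0} cannot be reached from the start state, so discard them.
Start with accepting vs non-accepting: {S3} | {S1,S2}.
Stable partition: {S3} | {S1,S2} — 2 equivalence classes.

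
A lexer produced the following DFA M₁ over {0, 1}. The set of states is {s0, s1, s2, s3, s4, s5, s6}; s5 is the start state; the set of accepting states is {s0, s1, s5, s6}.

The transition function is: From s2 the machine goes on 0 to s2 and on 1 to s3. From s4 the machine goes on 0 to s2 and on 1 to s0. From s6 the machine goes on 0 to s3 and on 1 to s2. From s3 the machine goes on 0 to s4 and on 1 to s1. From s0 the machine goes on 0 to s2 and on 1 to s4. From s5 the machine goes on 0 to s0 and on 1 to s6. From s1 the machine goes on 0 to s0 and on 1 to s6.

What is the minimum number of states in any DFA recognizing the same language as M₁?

All states are reachable from the start state.
Start with accepting vs non-accepting: {s0,s1,s5,s6} | {s2,s3,s4}.
Split {s0,s1,s5,s6} by δ(·,0) → {s0,s6} and {s1,s5}.
Split {s2,s3,s4} by δ(·,1) → {s2} and {s3} and {s4}.
Split {s0,s6} by δ(·,0) → {s0} and {s6}.
No further refinement is possible. Final partition (6 blocks): {s0} | {s2} | {s1,s5} | {s3} | {s4} | {s6}.

6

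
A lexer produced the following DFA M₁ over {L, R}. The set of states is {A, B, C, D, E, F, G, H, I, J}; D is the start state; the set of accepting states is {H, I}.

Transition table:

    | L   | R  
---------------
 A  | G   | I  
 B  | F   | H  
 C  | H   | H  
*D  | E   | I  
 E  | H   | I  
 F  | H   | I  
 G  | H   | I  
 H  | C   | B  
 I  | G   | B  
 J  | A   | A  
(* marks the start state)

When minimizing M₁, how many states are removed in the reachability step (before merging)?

No path from D leads to A, J; the other 8 states are all reachable.

2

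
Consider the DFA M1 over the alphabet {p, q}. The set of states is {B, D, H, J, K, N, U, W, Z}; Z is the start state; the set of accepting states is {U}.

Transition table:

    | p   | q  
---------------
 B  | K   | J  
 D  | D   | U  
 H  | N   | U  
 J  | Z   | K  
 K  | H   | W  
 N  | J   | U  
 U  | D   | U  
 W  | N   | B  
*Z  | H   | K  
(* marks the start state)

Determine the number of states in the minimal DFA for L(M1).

9

All states are reachable from the start state.
Start with accepting vs non-accepting: {U} | {B,D,H,J,K,N,W,Z}.
Split {B,D,H,J,K,N,W,Z} by δ(·,q) → {B,J,K,W,Z} and {D,H,N}.
Refine {B,J,K,W,Z} on symbol p: members go to different blocks, giving {K,W,Z} and {B,J}.
Refine {K,W,Z} on symbol q: members go to different blocks, giving {K,Z} and {W}.
Split {K,Z} by δ(·,q) → {K} and {Z}.
Split {D,H,N} by δ(·,p) → {D,H} and {N}.
Split {D,H} by δ(·,p) → {H} and {D}.
On input p, block {B,J} splits into {B} and {J}.
The partition is now stable with 9 blocks: {U} | {K} | {H} | {B} | {W} | {Z} | {N} | {D} | {J}.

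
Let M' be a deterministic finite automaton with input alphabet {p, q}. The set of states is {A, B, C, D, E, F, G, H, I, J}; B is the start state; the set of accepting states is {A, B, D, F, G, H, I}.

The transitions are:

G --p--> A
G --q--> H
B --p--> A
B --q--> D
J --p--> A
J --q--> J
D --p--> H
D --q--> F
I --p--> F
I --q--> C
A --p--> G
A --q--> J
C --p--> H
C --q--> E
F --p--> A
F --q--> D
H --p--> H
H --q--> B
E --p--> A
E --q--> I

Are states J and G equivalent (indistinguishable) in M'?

Reachable states from the start: {A,B,D,F,G,H,J}. Unreachable: {C,E,I} — drop them.
Start with accepting vs non-accepting: {A,B,D,F,G,H} | {J}.
Split {A,B,D,F,G,H} by δ(·,q) → {B,D,F,G,H} and {A}.
Split {B,D,F,G,H} by δ(·,p) → {B,F,G} and {D,H}.
Stable partition: {B,F,G} | {J} | {A} | {D,H} — 4 equivalence classes.
J and G end up in different blocks, so they are distinguishable. For instance, the string 'ε' is accepted from only G.

No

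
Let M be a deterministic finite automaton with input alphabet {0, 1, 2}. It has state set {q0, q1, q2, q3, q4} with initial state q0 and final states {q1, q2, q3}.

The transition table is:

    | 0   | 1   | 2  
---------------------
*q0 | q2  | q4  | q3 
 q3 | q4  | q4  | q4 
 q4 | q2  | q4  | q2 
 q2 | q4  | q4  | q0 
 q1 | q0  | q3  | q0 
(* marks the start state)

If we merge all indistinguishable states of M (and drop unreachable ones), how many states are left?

2

First remove the unreachable states {q1}; 4 states remain.
Initial partition by acceptance: {q2,q3} | {q0,q4}.
Stable partition: {q2,q3} | {q0,q4} — 2 equivalence classes.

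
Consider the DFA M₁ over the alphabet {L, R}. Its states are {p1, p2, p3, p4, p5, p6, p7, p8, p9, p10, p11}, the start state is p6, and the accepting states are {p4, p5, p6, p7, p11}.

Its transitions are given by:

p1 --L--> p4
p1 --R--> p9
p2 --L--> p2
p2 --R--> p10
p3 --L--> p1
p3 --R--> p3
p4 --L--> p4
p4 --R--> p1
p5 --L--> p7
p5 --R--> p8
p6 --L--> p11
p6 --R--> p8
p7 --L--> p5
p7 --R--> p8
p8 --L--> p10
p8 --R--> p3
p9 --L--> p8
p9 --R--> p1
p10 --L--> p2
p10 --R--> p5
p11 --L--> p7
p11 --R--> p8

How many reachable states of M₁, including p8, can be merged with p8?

Start with accepting vs non-accepting: {p4,p5,p6,p7,p11} | {p1,p2,p3,p8,p9,p10}.
Split {p1,p2,p3,p8,p9,p10} by δ(·,L) → {p2,p3,p8,p9,p10} and {p1}.
Refine {p4,p5,p6,p7,p11} on symbol R: members go to different blocks, giving {p5,p6,p7,p11} and {p4}.
Refine {p2,p3,p8,p9,p10} on symbol L: members go to different blocks, giving {p2,p8,p9,p10} and {p3}.
On input R, block {p2,p8,p9,p10} splits into {p2} and {p8} and {p9} and {p10}.
No further refinement is possible. Final partition (8 blocks): {p5,p6,p7,p11} | {p2} | {p1} | {p4} | {p3} | {p8} | {p9} | {p10}.
State p8 belongs to the block {p8}, which has 1 states.

1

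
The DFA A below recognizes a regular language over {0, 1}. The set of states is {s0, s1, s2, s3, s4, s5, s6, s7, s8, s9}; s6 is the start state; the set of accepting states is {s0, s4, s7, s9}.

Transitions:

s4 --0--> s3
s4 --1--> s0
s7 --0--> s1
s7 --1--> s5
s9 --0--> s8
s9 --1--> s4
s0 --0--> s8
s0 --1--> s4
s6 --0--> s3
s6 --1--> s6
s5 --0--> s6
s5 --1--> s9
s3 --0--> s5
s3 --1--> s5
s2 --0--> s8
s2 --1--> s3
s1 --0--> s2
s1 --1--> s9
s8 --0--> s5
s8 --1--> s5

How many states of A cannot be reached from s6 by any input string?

3

No path from s6 leads to s1, s2, s7; the other 7 states are all reachable.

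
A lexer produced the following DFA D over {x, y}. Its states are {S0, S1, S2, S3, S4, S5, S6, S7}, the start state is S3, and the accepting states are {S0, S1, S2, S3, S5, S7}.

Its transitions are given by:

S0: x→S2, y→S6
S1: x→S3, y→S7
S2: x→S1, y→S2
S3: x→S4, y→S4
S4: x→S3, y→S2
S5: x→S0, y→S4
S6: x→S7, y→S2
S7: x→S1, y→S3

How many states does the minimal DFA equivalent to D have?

Reachable states from the start: {S1,S2,S3,S4,S7}. Unreachable: {S0,S5,S6} — drop them.
Initial partition by acceptance: {S1,S2,S3,S7} | {S4}.
Split {S1,S2,S3,S7} by δ(·,x) → {S1,S2,S7} and {S3}.
On input x, block {S1,S2,S7} splits into {S2,S7} and {S1}.
Refine {S2,S7} on symbol y: members go to different blocks, giving {S2} and {S7}.
No further refinement is possible. Final partition (5 blocks): {S2} | {S4} | {S3} | {S1} | {S7}.

5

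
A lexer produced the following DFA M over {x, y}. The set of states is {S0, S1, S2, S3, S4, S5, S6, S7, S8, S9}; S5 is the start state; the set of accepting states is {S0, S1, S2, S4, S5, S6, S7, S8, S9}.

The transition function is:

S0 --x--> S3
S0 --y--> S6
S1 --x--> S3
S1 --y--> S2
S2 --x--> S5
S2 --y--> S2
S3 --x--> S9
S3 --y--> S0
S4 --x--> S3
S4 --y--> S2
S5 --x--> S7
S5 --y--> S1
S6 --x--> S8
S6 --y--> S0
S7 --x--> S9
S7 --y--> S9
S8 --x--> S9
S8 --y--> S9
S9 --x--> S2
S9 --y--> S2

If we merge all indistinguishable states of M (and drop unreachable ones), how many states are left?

States {S4} cannot be reached from the start state, so discard them.
P0 = {S0,S1,S2,S5,S6,S7,S8,S9} | {S3}.
Split {S0,S1,S2,S5,S6,S7,S8,S9} by δ(·,x) → {S2,S5,S6,S7,S8,S9} and {S0,S1}.
Split {S2,S5,S6,S7,S8,S9} by δ(·,y) → {S2,S7,S8,S9} and {S5,S6}.
Split {S2,S7,S8,S9} by δ(·,x) → {S7,S8,S9} and {S2}.
Refine {S7,S8,S9} on symbol x: members go to different blocks, giving {S7,S8} and {S9}.
Refine {S0,S1} on symbol y: members go to different blocks, giving {S0} and {S1}.
Split {S5,S6} by δ(·,y) → {S5} and {S6}.
Stable partition: {S7,S8} | {S3} | {S0} | {S5} | {S2} | {S9} | {S1} | {S6} — 8 equivalence classes.

8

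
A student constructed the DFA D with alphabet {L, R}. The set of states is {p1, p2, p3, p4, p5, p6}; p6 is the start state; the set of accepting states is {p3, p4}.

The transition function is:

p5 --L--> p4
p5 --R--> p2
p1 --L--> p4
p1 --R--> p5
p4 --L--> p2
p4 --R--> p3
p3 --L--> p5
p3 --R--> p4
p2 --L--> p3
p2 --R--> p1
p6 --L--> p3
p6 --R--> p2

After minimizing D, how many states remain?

Initial partition by acceptance: {p3,p4} | {p1,p2,p5,p6}.
No further refinement is possible. Final partition (2 blocks): {p3,p4} | {p1,p2,p5,p6}.

2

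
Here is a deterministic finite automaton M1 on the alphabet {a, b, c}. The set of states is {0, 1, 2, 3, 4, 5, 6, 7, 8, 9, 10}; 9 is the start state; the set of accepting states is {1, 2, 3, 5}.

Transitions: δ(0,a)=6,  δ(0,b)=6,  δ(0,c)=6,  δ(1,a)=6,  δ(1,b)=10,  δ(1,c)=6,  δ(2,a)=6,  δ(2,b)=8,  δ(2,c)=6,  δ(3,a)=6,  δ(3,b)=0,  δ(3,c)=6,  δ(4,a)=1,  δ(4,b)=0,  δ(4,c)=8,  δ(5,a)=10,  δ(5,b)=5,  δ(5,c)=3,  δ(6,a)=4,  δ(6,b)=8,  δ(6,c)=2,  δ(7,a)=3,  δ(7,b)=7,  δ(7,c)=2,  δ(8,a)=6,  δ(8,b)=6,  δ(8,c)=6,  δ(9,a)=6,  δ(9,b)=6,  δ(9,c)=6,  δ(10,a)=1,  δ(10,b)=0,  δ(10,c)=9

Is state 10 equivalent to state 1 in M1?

No

States {3,5,7} cannot be reached from the start state, so discard them.
Start with accepting vs non-accepting: {1,2} | {0,4,6,8,9,10}.
Split {0,4,6,8,9,10} by δ(·,a) → {0,6,8,9} and {4,10}.
Split {1,2} by δ(·,b) → {1} and {2}.
Split {0,6,8,9} by δ(·,a) → {0,8,9} and {6}.
Stable partition: {1} | {0,8,9} | {4,10} | {2} | {6} — 5 equivalence classes.
10 and 1 end up in different blocks, so they are distinguishable. For instance, the string 'ε' is accepted from only 1.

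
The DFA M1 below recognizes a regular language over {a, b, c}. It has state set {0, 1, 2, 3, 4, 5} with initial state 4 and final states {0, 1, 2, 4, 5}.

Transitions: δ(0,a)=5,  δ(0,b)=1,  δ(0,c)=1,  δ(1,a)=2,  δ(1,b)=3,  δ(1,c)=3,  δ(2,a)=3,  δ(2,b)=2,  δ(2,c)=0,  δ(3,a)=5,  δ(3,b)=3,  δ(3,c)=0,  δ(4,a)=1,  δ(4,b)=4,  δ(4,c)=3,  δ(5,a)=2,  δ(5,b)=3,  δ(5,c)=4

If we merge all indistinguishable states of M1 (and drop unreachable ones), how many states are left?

6

Start with accepting vs non-accepting: {0,1,2,4,5} | {3}.
Refine {0,1,2,4,5} on symbol a: members go to different blocks, giving {0,1,4,5} and {2}.
Split {0,1,4,5} by δ(·,a) → {0,4} and {1,5}.
Refine {0,4} on symbol b: members go to different blocks, giving {0} and {4}.
Split {1,5} by δ(·,c) → {1} and {5}.
Stable partition: {0} | {3} | {2} | {1} | {4} | {5} — 6 equivalence classes.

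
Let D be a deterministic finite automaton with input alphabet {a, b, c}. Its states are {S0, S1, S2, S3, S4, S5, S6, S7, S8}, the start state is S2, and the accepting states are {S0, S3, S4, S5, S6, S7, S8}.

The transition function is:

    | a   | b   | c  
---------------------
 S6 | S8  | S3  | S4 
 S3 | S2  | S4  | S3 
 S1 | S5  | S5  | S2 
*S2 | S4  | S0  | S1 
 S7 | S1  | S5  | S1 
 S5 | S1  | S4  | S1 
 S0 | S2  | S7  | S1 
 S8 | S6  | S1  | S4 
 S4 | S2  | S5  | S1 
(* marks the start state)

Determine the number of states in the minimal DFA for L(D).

States {S3,S6,S8} cannot be reached from the start state, so discard them.
Start with accepting vs non-accepting: {S0,S4,S5,S7} | {S1,S2}.
The partition is now stable with 2 blocks: {S0,S4,S5,S7} | {S1,S2}.

2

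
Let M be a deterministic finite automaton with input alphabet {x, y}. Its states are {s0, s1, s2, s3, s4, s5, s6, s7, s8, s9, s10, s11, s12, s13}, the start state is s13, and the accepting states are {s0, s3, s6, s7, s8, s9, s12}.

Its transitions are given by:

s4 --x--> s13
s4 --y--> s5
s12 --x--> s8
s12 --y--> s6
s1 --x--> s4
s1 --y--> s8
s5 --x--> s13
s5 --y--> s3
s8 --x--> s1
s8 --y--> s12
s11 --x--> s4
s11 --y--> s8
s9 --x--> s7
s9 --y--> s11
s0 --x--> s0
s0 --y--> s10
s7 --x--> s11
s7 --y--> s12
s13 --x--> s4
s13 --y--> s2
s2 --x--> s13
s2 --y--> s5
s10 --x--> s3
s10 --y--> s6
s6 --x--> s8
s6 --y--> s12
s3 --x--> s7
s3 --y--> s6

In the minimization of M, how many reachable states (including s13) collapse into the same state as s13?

1

First remove the unreachable states {s0,s9,s10}; 11 states remain.
Initial partition by acceptance: {s3,s6,s7,s8,s12} | {s1,s2,s4,s5,s11,s13}.
Split {s3,s6,s7,s8,s12} by δ(·,x) → {s3,s6,s12} and {s7,s8}.
Split {s1,s2,s4,s5,s11,s13} by δ(·,y) → {s2,s4,s13} and {s1,s11} and {s5}.
On input y, block {s2,s4,s13} splits into {s2,s4} and {s13}.
No further refinement is possible. Final partition (6 blocks): {s3,s6,s12} | {s2,s4} | {s7,s8} | {s1,s11} | {s5} | {s13}.
The equivalence class containing s13 is {s13}, of size 1.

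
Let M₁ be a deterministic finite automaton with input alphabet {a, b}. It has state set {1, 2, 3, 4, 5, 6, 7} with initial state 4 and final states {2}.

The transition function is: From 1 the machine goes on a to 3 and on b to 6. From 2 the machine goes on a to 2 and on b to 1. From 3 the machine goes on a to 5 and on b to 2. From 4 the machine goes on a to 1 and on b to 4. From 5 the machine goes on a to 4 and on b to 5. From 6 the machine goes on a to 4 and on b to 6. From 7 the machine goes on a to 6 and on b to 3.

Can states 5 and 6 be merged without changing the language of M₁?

Yes

States {7} cannot be reached from the start state, so discard them.
Start with accepting vs non-accepting: {2} | {1,3,4,5,6}.
Refine {1,3,4,5,6} on symbol b: members go to different blocks, giving {1,4,5,6} and {3}.
On input a, block {1,4,5,6} splits into {4,5,6} and {1}.
On input a, block {4,5,6} splits into {5,6} and {4}.
No further refinement is possible. Final partition (5 blocks): {2} | {5,6} | {3} | {1} | {4}.
5 and 6 lie in the same block of the stable partition, so they are equivalent — no string distinguishes them.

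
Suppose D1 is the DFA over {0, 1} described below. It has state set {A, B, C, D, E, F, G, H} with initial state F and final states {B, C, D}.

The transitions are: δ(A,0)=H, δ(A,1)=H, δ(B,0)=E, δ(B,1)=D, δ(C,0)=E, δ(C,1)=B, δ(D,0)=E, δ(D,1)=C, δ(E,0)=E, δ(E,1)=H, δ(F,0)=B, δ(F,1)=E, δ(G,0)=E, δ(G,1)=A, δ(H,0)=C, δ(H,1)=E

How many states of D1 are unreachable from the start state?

Starting at F and following transitions, the reachable set is {B, C, D, E, F, H}. That leaves A, G unreachable — 2 in total.

2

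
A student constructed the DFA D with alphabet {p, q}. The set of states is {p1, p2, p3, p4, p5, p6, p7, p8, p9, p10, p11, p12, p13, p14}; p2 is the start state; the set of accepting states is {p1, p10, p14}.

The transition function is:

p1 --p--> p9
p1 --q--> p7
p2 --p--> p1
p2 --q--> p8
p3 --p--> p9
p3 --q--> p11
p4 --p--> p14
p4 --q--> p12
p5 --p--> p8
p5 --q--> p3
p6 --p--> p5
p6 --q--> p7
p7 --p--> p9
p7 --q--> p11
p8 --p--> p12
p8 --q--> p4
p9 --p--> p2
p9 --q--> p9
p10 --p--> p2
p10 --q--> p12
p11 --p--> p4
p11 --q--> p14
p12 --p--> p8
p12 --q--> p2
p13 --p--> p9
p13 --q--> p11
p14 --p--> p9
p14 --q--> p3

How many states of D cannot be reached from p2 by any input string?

Starting at p2 and following transitions, the reachable set is {p1, p2, p3, p4, p7, p8, p9, p11, p12, p14}. That leaves p5, p6, p10, p13 unreachable — 4 in total.

4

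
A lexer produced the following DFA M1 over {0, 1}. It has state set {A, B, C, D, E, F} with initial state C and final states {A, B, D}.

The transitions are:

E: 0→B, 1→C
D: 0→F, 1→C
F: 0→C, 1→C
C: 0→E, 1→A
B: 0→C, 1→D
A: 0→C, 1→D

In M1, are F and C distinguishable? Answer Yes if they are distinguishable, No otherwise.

P0 = {A,B,D} | {C,E,F}.
Refine {A,B,D} on symbol 1: members go to different blocks, giving {A,B} and {D}.
Refine {C,E,F} on symbol 0: members go to different blocks, giving {C,F} and {E}.
Refine {C,F} on symbol 0: members go to different blocks, giving {C} and {F}.
No further refinement is possible. Final partition (5 blocks): {A,B} | {C} | {D} | {E} | {F}.
F and C end up in different blocks, so they are distinguishable. For instance, the string '1' is accepted from only C.

Yes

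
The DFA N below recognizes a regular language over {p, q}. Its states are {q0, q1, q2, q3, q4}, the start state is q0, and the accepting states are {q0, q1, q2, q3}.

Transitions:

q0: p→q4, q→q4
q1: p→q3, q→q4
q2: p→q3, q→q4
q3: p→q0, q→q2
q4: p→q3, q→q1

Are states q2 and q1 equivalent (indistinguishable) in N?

P0 = {q0,q1,q2,q3} | {q4}.
On input p, block {q0,q1,q2,q3} splits into {q1,q2,q3} and {q0}.
Refine {q1,q2,q3} on symbol p: members go to different blocks, giving {q1,q2} and {q3}.
The partition is now stable with 4 blocks: {q1,q2} | {q4} | {q0} | {q3}.
q2 and q1 lie in the same block of the stable partition, so they are equivalent — no string distinguishes them.

Yes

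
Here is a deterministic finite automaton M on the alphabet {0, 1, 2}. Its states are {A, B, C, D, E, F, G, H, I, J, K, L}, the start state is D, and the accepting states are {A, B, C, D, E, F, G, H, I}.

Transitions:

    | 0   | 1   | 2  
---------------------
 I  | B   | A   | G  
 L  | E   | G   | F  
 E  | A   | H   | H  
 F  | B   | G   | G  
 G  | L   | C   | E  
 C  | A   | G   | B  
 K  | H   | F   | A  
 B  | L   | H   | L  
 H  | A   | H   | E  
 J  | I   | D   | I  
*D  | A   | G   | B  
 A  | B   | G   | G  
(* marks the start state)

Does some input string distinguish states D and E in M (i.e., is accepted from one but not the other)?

Yes

Reachable states from the start: {A,B,C,D,E,F,G,H,L}. Unreachable: {I,J,K} — drop them.
Initial partition by acceptance: {A,B,C,D,E,F,G,H} | {L}.
On input 0, block {A,B,C,D,E,F,G,H} splits into {A,C,D,E,F,H} and {B,G}.
On input 0, block {A,C,D,E,F,H} splits into {C,D,E,H} and {A,F}.
On input 1, block {C,D,E,H} splits into {C,D} and {E,H}.
On input 1, block {B,G} splits into {B} and {G}.
No further refinement is possible. Final partition (6 blocks): {C,D} | {L} | {B} | {A,F} | {E,H} | {G}.
D and E end up in different blocks, so they are distinguishable. For instance, the string '10' is accepted from only E.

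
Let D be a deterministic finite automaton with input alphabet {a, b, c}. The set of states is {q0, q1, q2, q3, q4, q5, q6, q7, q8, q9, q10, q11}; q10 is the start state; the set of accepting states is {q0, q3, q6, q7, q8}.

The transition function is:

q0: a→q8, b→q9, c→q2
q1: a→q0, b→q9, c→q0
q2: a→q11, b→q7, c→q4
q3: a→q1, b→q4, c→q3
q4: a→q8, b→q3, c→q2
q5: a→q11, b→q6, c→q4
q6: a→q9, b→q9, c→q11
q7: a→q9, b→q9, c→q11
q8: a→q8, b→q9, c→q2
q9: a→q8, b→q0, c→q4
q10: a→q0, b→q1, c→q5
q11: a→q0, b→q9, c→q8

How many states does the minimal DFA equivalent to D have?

8

Every state is reachable, so we keep all 12.
Start with accepting vs non-accepting: {q0,q3,q6,q7,q8} | {q1,q2,q4,q5,q9,q10,q11}.
On input a, block {q0,q3,q6,q7,q8} splits into {q3,q6,q7} and {q0,q8}.
Split {q3,q6,q7} by δ(·,c) → {q6,q7} and {q3}.
On input a, block {q1,q2,q4,q5,q9,q10,q11} splits into {q1,q4,q9,q10,q11} and {q2,q5}.
On input b, block {q1,q4,q9,q10,q11} splits into {q1,q10,q11} and {q4} and {q9}.
Split {q1,q10,q11} by δ(·,b) → {q1,q11} and {q10}.
Stable partition: {q6,q7} | {q1,q11} | {q0,q8} | {q3} | {q2,q5} | {q4} | {q9} | {q10} — 8 equivalence classes.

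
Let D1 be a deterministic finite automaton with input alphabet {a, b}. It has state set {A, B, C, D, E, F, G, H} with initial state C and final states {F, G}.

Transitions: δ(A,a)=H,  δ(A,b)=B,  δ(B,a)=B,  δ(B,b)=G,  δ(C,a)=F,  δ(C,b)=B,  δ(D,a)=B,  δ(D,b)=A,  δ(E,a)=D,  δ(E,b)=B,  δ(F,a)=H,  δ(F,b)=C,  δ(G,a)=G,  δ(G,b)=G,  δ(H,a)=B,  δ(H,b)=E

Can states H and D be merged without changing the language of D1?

Yes

P0 = {F,G} | {A,B,C,D,E,H}.
Refine {F,G} on symbol a: members go to different blocks, giving {F} and {G}.
Refine {A,B,C,D,E,H} on symbol a: members go to different blocks, giving {A,B,D,E,H} and {C}.
Split {A,B,D,E,H} by δ(·,b) → {A,D,E,H} and {B}.
Refine {A,D,E,H} on symbol a: members go to different blocks, giving {A,E} and {D,H}.
No further refinement is possible. Final partition (6 blocks): {F} | {A,E} | {G} | {C} | {B} | {D,H}.
H and D lie in the same block of the stable partition, so they are equivalent — no string distinguishes them.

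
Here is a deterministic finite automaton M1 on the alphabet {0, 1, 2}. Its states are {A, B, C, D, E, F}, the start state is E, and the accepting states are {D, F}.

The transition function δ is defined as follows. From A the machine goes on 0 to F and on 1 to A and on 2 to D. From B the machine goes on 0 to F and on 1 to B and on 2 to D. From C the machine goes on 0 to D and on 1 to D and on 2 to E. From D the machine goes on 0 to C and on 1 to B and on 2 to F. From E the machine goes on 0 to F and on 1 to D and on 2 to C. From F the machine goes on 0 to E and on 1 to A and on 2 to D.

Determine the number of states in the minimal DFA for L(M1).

All states are reachable from the start state.
Initial partition by acceptance: {D,F} | {A,B,C,E}.
On input 1, block {A,B,C,E} splits into {A,B} and {C,E}.
No further refinement is possible. Final partition (3 blocks): {D,F} | {A,B} | {C,E}.

3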